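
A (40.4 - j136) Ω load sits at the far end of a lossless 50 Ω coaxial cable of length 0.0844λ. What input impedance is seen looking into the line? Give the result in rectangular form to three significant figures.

Z_in ≈ 7.8 − j42.5 Ω

βl = 2π × 0.0844 = 30.4°
tan(βl) = tan(30.4°) = 0.586
Z_in = Z_0·(Z_L + jZ_0·tanβl)/(Z_0 + jZ_L·tanβl)
     = 50·(40.4 − j107)/(130 + j23.7)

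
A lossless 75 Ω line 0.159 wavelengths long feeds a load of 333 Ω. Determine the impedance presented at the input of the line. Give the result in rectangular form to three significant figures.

βl = 2π × 0.159 = 57.2°
tan(βl) = tan(57.2°) = 1.55
Z_in = Z_0·(Z_L + jZ_0·tanβl)/(Z_0 + jZ_L·tanβl)
     = 75·(333 + j117)/(75 + j518)

Z_in ≈ 23.4 − j44.9 Ω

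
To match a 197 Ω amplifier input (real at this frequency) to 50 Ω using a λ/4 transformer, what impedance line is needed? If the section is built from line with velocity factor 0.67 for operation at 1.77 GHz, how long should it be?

Z_qwt = √(Z_0·R_L) = √(50 × 197) = √9850
λ = 0.67·c/f = 0.114 m, so l = λ/4 = 0.0284 m

Z_qwt ≈ 99.2 Ω; length ≈ 2.84 cm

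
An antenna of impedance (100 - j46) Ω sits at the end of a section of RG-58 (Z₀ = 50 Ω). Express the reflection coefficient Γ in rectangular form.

Γ = (Z_L − Z_0)/(Z_L + Z_0) = (50 − j46)/(150 − j46)

Γ ≈ 0.391 − j0.187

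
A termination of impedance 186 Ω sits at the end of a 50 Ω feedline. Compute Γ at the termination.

Γ = 0.576

Γ = (Z_L − Z_0)/(Z_L + Z_0) = (186 − 50)/(186 + 50) = 136/236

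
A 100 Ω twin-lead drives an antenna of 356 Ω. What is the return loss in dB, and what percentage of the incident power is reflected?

Γ = (356 − 100)/(356 + 100) = 0.561
RL = −20·log₁₀(0.561) = 5.01 dB
P_refl/P_inc = |Γ|² = 0.315

RL ≈ 5.01 dB; 31.5% of incident power reflected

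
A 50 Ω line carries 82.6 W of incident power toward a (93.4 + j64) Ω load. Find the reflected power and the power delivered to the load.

P_reflected ≈ 20 W; P_delivered ≈ 62.6 W

|Γ| = |(43.4 + j64)/(143.4 + j64)| = 0.492
|Γ|² = 0.242
P_refl = |Γ|²·P_inc = 20 W, P_del = (1 − |Γ|²)·P_inc = 62.6 W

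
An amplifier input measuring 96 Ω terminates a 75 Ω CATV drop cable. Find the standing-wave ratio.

VSWR ≈ 1.28

Γ = (96 − 75)/(96 + 75) = 0.123
VSWR = (1 + 0.123)/(1 − 0.123)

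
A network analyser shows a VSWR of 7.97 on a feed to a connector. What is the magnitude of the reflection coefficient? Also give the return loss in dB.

|Γ| = (S − 1)/(S + 1) = (7.97 − 1)/(7.97 + 1) = 6.97/8.97
RL = −20·log₁₀|Γ| = −20·log₁₀(0.777)

|Γ| ≈ 0.777; return loss ≈ 2.19 dB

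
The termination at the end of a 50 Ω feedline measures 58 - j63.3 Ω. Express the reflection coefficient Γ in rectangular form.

Γ = (Z_L − Z_0)/(Z_L + Z_0) = (8 − j63.3)/(108 − j63.3)

Γ ≈ 0.311 − j0.404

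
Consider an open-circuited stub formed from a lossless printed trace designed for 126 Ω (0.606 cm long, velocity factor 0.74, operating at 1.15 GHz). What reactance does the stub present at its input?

λ = v/f = 0.74·c / 1.15 GHz = 0.193 m
βl = 2π·l/λ = 2π × 0.0314 = 11.3°
tan(βl) = 0.2
For an open-circuited stub, Z_in = −jZ_0·cot(βl) = −jZ_0/tan(βl)

X_in ≈ -631 Ω (capacitive)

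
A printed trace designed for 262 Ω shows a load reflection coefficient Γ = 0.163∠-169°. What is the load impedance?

Z_L ≈ 189 − j12.1 Ω

Z_L = Z_0·(1 + Γ)/(1 − Γ) = 262·(0.84 − j0.0311)/(1.16 + j0.0311)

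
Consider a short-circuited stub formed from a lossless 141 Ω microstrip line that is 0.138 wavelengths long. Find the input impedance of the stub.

βl = 2π × 0.138 = 49.7°
tan(βl) = 1.18
For a short-circuited stub, Z_in = jZ_0·tan(βl)

Z_in ≈ +j166 Ω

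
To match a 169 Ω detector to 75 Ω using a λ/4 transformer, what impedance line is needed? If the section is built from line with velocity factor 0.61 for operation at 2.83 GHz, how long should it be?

Z_qwt = √(Z_0·R_L) = √(75 × 169) = √12680
λ = 0.61·c/f = 0.0647 m, so l = λ/4 = 0.0162 m

Z_qwt ≈ 113 Ω; length ≈ 1.62 cm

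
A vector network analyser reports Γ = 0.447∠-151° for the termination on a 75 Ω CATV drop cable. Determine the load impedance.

Z_L = Z_0·(1 + Γ)/(1 − Γ) = 75·(0.609 − j0.217)/(1.39 + j0.217)

Z_L ≈ 30.3 − j16.4 Ω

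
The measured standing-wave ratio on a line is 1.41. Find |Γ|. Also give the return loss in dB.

|Γ| ≈ 0.17; return loss ≈ 15.4 dB

|Γ| = (S − 1)/(S + 1) = (1.41 − 1)/(1.41 + 1) = 0.41/2.41
RL = −20·log₁₀|Γ| = −20·log₁₀(0.17)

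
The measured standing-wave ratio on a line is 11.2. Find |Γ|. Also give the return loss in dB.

|Γ| ≈ 0.836; return loss ≈ 1.56 dB

|Γ| = (S − 1)/(S + 1) = (11.2 − 1)/(11.2 + 1) = 10.2/12.2
RL = −20·log₁₀|Γ| = −20·log₁₀(0.836)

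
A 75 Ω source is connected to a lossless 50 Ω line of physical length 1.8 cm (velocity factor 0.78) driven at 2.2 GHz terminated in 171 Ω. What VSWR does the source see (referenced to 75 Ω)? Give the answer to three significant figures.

VSWR ≈ 4.49

λ = v/f = 0.78·c / 2.2 GHz = 0.106 m
βl = 2π·l/λ = 2π × 0.169 = 60.9°
tan(βl) = 1.8
Z_in = Z_0·(Z_L + jZ_0·tanβl)/(Z_0 + jZ_L·tanβl) = 18.6 − j24.8 Ω
Γ_s = (Z_in − Z_s)/(Z_in + Z_s) = (-56.4 − j24.8)/(93.6 − j24.8), |Γ_s| = 0.635
VSWR = (1 + |Γ_s|)/(1 − |Γ_s|)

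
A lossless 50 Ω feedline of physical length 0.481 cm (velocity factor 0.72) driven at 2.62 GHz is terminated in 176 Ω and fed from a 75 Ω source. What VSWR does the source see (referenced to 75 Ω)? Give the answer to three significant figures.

λ = v/f = 0.72·c / 2.62 GHz = 0.0824 m
βl = 2π·l/λ = 2π × 0.0583 = 21°
tan(βl) = 0.384
Z_in = Z_0·(Z_L + jZ_0·tanβl)/(Z_0 + jZ_L·tanβl) = 71.4 − j77.4 Ω
Γ_s = (Z_in − Z_s)/(Z_in + Z_s) = (-3.55 − j77.4)/(146 − j77.4), |Γ_s| = 0.468
VSWR = (1 + |Γ_s|)/(1 − |Γ_s|)

VSWR ≈ 2.76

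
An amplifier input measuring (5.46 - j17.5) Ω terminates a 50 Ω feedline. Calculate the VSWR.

VSWR ≈ 10.3

Γ = (Z_L − Z_0)/(Z_L + Z_0) = (-44.54 − j17.5)/(55.46 − j17.5)
|Γ| = 47.9/58.2 = 0.823
VSWR = (1 + |Γ|)/(1 − |Γ|) = 1.82/0.177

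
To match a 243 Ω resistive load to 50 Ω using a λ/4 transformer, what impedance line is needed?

Z_qwt = √(Z_0·R_L) = √(50 × 243) = √12150

Z_qwt ≈ 110 Ω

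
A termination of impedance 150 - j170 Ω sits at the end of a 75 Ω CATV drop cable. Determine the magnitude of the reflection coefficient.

Γ = (Z_L − Z_0)/(Z_L + Z_0) = (75 − j170)/(225 − j170)
|Γ| = 186/282

|Γ| ≈ 0.659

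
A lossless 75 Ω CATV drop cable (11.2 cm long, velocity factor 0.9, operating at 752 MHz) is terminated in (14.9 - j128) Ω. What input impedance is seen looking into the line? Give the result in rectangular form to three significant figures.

λ = v/f = 0.9·c / 752 MHz = 0.359 m
βl = 2π·l/λ = 2π × 0.312 = 112°
tan(βl) = tan(112°) = -2.44
Z_in = Z_0·(Z_L + jZ_0·tanβl)/(Z_0 + jZ_L·tanβl)
     = 75·(14.9 − j311)/(-237 − j36.3)

Z_in ≈ 10.1 + j96.8 Ω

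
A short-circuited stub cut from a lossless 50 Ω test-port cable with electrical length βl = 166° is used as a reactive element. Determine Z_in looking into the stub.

tan(βl) = -0.249
For a short-circuited stub, Z_in = jZ_0·tan(βl)

Z_in ≈ −j12.5 Ω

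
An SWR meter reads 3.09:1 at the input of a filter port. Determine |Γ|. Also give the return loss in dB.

|Γ| ≈ 0.511; return loss ≈ 5.83 dB

|Γ| = (S − 1)/(S + 1) = (3.09 − 1)/(3.09 + 1) = 2.09/4.09
RL = −20·log₁₀|Γ| = −20·log₁₀(0.511)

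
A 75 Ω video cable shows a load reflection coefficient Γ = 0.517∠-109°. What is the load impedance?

Z_L = Z_0·(1 + Γ)/(1 − Γ) = 75·(0.832 − j0.489)/(1.17 + j0.489)

Z_L ≈ 34.3 − j45.7 Ω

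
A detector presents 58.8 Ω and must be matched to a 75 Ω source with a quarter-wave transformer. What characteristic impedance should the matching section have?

Z_qwt ≈ 66.4 Ω

Z_qwt = √(Z_0·R_L) = √(75 × 58.8) = √4410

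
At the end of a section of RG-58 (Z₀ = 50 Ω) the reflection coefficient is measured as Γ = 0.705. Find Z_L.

Z_L = Z_0·(1 + Γ)/(1 − Γ) = 50·(1.71)/(0.295)

Z_L ≈ 289 Ω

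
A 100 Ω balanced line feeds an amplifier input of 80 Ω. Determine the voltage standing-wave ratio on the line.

VSWR ≈ 1.25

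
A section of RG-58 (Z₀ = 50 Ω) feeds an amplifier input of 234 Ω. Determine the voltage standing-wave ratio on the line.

Γ = (234 − 50)/(234 + 50) = 0.648
VSWR = (1 + 0.648)/(1 − 0.648)

VSWR ≈ 4.68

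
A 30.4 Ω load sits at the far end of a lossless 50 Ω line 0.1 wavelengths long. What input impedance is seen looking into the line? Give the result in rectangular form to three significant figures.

Z_in ≈ 38.9 + j19.2 Ω

βl = 2π × 0.1 = 36°
tan(βl) = tan(36°) = 0.727
Z_in = Z_0·(Z_L + jZ_0·tanβl)/(Z_0 + jZ_L·tanβl)
     = 50·(30.4 + j36.3)/(50 + j22.1)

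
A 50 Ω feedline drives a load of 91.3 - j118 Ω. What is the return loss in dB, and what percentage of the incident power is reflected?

Γ = (41.3 − j118)/(141.3 − j118), |Γ| = 0.679
RL = −20·log₁₀(0.679) = 3.36 dB
P_refl/P_inc = |Γ|² = 0.461

RL ≈ 3.36 dB; 46.1% of incident power reflected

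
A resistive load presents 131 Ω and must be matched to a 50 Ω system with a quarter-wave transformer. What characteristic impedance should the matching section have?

Z_qwt ≈ 80.9 Ω

Z_qwt = √(Z_0·R_L) = √(50 × 131) = √6550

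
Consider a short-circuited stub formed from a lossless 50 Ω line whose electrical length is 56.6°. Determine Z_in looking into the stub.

tan(βl) = 1.52
For a short-circuited stub, Z_in = jZ_0·tan(βl)

Z_in ≈ +j75.8 Ω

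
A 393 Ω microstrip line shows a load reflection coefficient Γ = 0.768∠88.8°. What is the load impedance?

Z_L = Z_0·(1 + Γ)/(1 − Γ) = 393·(1.02 + j0.768)/(0.984 − j0.768)

Z_L ≈ 103 + j387 Ω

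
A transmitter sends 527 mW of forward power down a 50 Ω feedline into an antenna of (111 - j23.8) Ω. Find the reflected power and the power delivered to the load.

P_reflected ≈ 85.3 mW; P_delivered ≈ 442 mW

|Γ| = |(61 − j23.8)/(161 − j23.8)| = 0.402
|Γ|² = 0.162
P_refl = |Γ|²·P_inc = 85.3 mW, P_del = (1 − |Γ|²)·P_inc = 442 mW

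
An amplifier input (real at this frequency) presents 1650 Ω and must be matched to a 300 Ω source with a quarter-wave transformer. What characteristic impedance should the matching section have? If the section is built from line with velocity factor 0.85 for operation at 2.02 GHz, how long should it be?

Z_qwt ≈ 704 Ω; length ≈ 3.16 cm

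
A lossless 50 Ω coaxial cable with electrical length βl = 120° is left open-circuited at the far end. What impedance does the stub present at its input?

Z_in ≈ +j28.9 Ω

tan(βl) = -1.73
For an open-circuited stub, Z_in = −jZ_0·cot(βl) = −jZ_0/tan(βl)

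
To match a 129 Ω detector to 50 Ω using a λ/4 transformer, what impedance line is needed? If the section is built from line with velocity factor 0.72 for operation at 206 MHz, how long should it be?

Z_qwt = √(Z_0·R_L) = √(50 × 129) = √6450
λ = 0.72·c/f = 1.05 m, so l = λ/4 = 0.262 m

Z_qwt ≈ 80.3 Ω; length ≈ 26.2 cm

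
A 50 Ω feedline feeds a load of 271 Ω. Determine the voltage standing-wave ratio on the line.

VSWR ≈ 5.42

Γ = (271 − 50)/(271 + 50) = 0.688
VSWR = (1 + 0.688)/(1 − 0.688)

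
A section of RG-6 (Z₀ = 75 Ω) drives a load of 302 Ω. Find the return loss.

RL ≈ 4.41 dB

Γ = (302 − 75)/(302 + 75) = 0.602
RL = −20·log₁₀|Γ| = −20·log₁₀(0.602)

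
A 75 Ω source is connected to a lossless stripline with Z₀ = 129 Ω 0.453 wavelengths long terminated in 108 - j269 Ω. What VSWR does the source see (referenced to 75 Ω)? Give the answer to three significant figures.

VSWR ≈ 12.1

βl = 2π × 0.453 = 163°
tan(βl) = -0.304
Z_in = Z_0·(Z_L + jZ_0·tanβl)/(Z_0 + jZ_L·tanβl) = 594 − j429 Ω
Γ_s = (Z_in − Z_s)/(Z_in + Z_s) = (519 − j429)/(669 − j429), |Γ_s| = 0.847
VSWR = (1 + |Γ_s|)/(1 − |Γ_s|)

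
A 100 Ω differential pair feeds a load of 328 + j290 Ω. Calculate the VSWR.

VSWR ≈ 5.98

Γ = (Z_L − Z_0)/(Z_L + Z_0) = (228 + j290)/(428 + j290)
|Γ| = 369/517 = 0.714
VSWR = (1 + |Γ|)/(1 − |Γ|) = 1.71/0.286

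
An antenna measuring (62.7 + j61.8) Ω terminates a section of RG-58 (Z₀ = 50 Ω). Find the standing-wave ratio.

VSWR ≈ 2.93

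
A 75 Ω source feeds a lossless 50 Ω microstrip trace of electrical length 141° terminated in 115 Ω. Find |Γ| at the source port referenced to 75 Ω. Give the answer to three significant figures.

tan(βl) = -0.81
Z_in = Z_0·(Z_L + jZ_0·tanβl)/(Z_0 + jZ_L·tanβl) = 42.6 + j38.9 Ω
Γ_s = (Z_in − Z_s)/(Z_in + Z_s) = (-32.4 + j38.9)/(118 + j38.9), |Γ_s| = 0.408

|Γ| ≈ 0.408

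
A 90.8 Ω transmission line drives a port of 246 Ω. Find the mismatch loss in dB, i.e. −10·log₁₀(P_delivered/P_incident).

mismatch loss ≈ 1.04 dB

Γ = (246 − 90.8)/(246 + 90.8) = 0.461
|Γ|² = 0.212, so P_del/P_inc = 1 − |Γ|² = 0.788
ML = −10·log₁₀(1 − |Γ|²)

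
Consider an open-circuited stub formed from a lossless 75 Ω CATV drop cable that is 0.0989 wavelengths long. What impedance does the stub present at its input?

βl = 2π × 0.0989 = 35.6°
tan(βl) = 0.716
For an open-circuited stub, Z_in = −jZ_0·cot(βl) = −jZ_0/tan(βl)

Z_in ≈ −j105 Ω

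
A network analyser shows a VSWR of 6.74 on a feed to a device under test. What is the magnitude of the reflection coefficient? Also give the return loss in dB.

|Γ| = (S − 1)/(S + 1) = (6.74 − 1)/(6.74 + 1) = 5.74/7.74
RL = −20·log₁₀|Γ| = −20·log₁₀(0.742)

|Γ| ≈ 0.742; return loss ≈ 2.6 dB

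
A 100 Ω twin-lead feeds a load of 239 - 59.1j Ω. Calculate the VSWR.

Γ = (Z_L − Z_0)/(Z_L + Z_0) = (139 − j59.1)/(339 − j59.1)
|Γ| = 151/344 = 0.439
VSWR = (1 + |Γ|)/(1 − |Γ|) = 1.44/0.561

VSWR ≈ 2.56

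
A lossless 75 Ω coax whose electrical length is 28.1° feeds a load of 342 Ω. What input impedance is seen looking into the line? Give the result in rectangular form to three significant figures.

Z_in ≈ 63.4 − j114 Ω

tan(βl) = tan(28.1°) = 0.534
Z_in = Z_0·(Z_L + jZ_0·tanβl)/(Z_0 + jZ_L·tanβl)
     = 75·(342 + j40)/(75 + j183)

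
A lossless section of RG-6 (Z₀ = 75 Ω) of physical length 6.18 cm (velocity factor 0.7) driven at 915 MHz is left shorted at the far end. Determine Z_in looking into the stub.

Z_in ≈ −j616 Ω

λ = v/f = 0.7·c / 915 MHz = 0.23 m
βl = 2π·l/λ = 2π × 0.269 = 96.9°
tan(βl) = -8.22
For a shorted stub, Z_in = jZ_0·tan(βl)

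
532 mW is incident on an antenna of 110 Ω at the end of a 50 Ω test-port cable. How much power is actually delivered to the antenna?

Γ = (110 − 50)/(110 + 50) = 0.375
|Γ|² = 0.141
P_refl = |Γ|²·P_inc = 74.8 mW, P_del = (1 − |Γ|²)·P_inc = 457 mW

P_delivered ≈ 457 mW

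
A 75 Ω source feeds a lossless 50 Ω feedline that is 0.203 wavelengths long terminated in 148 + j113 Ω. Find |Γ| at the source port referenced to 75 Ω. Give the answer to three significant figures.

|Γ| ≈ 0.731

βl = 2π × 0.203 = 73.1°
tan(βl) = 3.29
Z_in = Z_0·(Z_L + jZ_0·tanβl)/(Z_0 + jZ_L·tanβl) = 12.8 − j23.7 Ω
Γ_s = (Z_in − Z_s)/(Z_in + Z_s) = (-62.2 − j23.7)/(87.8 − j23.7), |Γ_s| = 0.731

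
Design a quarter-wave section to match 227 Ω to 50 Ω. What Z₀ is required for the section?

Z_qwt ≈ 107 Ω

Z_qwt = √(Z_0·R_L) = √(50 × 227) = √11350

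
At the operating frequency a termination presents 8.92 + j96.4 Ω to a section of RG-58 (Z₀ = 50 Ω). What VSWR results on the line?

Γ = (Z_L − Z_0)/(Z_L + Z_0) = (-41.08 + j96.4)/(58.92 + j96.4)
|Γ| = 105/113 = 0.927
VSWR = (1 + |Γ|)/(1 − |Γ|) = 1.93/0.0725

VSWR ≈ 26.6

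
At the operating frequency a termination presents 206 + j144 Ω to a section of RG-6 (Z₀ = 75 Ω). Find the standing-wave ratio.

VSWR ≈ 4.22

Γ = (Z_L − Z_0)/(Z_L + Z_0) = (131 + j144)/(281 + j144)
|Γ| = 195/316 = 0.617
VSWR = (1 + |Γ|)/(1 − |Γ|) = 1.62/0.383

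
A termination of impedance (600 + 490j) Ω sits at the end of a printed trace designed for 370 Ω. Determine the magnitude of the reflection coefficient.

|Γ| ≈ 0.498

Γ = (Z_L − Z_0)/(Z_L + Z_0) = (230 + j490)/(970 + j490)
|Γ| = 541/1090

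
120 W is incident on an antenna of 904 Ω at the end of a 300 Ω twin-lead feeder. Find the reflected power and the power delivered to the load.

Γ = (904 − 300)/(904 + 300) = 0.502
|Γ|² = 0.252
P_refl = |Γ|²·P_inc = 30.2 W, P_del = (1 − |Γ|²)·P_inc = 89.8 W

P_reflected ≈ 30.2 W; P_delivered ≈ 89.8 W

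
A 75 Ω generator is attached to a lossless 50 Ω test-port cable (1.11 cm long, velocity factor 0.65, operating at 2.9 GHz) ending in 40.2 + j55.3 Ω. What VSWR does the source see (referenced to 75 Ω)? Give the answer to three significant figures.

λ = v/f = 0.65·c / 2.9 GHz = 0.0672 m
βl = 2π·l/λ = 2π × 0.165 = 59.4°
tan(βl) = 1.69
Z_in = Z_0·(Z_L + jZ_0·tanβl)/(Z_0 + jZ_L·tanβl) = 59.5 − j67.6 Ω
Γ_s = (Z_in − Z_s)/(Z_in + Z_s) = (-15.5 − j67.6)/(134 − j67.6), |Γ_s| = 0.461
VSWR = (1 + |Γ_s|)/(1 − |Γ_s|)

VSWR ≈ 2.71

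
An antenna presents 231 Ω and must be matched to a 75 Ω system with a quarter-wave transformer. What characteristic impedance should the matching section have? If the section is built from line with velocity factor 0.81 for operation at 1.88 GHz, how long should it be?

Z_qwt = √(Z_0·R_L) = √(75 × 231) = √17320
λ = 0.81·c/f = 0.129 m, so l = λ/4 = 0.0323 m

Z_qwt ≈ 132 Ω; length ≈ 3.23 cm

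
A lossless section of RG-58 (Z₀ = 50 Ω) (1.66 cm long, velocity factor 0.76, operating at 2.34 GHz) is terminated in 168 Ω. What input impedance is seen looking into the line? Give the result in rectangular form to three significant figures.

λ = v/f = 0.76·c / 2.34 GHz = 0.0974 m
βl = 2π·l/λ = 2π × 0.17 = 61.3°
tan(βl) = tan(61.3°) = 1.83
Z_in = Z_0·(Z_L + jZ_0·tanβl)/(Z_0 + jZ_L·tanβl)
     = 50·(168 + j91.5)/(50 + j307)

Z_in ≈ 18.8 − j24.3 Ω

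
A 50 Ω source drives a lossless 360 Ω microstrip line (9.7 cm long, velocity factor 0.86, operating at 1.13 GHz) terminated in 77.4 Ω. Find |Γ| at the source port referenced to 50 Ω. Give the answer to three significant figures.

λ = v/f = 0.86·c / 1.13 GHz = 0.228 m
βl = 2π·l/λ = 2π × 0.425 = 153°
tan(βl) = -0.511
Z_in = Z_0·(Z_L + jZ_0·tanβl)/(Z_0 + jZ_L·tanβl) = 96.4 − j173 Ω
Γ_s = (Z_in − Z_s)/(Z_in + Z_s) = (46.4 − j173)/(146 − j173), |Γ_s| = 0.791

|Γ| ≈ 0.791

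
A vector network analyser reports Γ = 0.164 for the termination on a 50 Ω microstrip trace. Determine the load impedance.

Z_L ≈ 69.6 Ω

Z_L = Z_0·(1 + Γ)/(1 − Γ) = 50·(1.16)/(0.836)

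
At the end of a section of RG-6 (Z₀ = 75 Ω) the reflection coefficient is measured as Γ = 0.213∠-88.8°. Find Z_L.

Z_L = Z_0·(1 + Γ)/(1 − Γ) = 75·(1 − j0.213)/(0.996 + j0.213)

Z_L ≈ 69.1 − j30.8 Ω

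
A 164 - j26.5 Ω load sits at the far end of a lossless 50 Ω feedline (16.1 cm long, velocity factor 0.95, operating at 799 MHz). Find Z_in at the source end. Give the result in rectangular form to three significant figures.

λ = v/f = 0.95·c / 799 MHz = 0.357 m
βl = 2π·l/λ = 2π × 0.451 = 162°
tan(βl) = tan(162°) = -0.315
Z_in = Z_0·(Z_L + jZ_0·tanβl)/(Z_0 + jZ_L·tanβl)
     = 50·(164 − j42.3)/(41.6 − j51.7)

Z_in ≈ 102 + j76.2 Ω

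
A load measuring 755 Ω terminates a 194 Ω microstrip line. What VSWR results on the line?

VSWR ≈ 3.89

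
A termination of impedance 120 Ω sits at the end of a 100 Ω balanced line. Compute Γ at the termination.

Γ = 0.0909

Γ = (Z_L − Z_0)/(Z_L + Z_0) = (120 − 100)/(120 + 100) = 20/220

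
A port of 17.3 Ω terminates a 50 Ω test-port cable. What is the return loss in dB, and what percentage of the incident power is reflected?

RL ≈ 6.27 dB; 23.6% of incident power reflected

Γ = (17.3 − 50)/(17.3 + 50) = -0.486
RL = −20·log₁₀(0.486) = 6.27 dB
P_refl/P_inc = |Γ|² = 0.236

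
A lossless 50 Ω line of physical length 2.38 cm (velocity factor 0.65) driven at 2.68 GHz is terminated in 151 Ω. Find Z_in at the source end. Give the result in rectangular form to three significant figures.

λ = v/f = 0.65·c / 2.68 GHz = 0.0728 m
βl = 2π·l/λ = 2π × 0.327 = 118°
tan(βl) = tan(118°) = -1.9
Z_in = Z_0·(Z_L + jZ_0·tanβl)/(Z_0 + jZ_L·tanβl)
     = 50·(151 − j95)/(50 − j287)

Z_in ≈ 20.5 + j22.7 Ω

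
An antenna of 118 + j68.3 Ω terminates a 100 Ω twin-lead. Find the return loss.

Γ = (18 + j68.3)/(218 + j68.3), |Γ| = 0.309
RL = −20·log₁₀|Γ| = −20·log₁₀(0.309)

RL ≈ 10.2 dB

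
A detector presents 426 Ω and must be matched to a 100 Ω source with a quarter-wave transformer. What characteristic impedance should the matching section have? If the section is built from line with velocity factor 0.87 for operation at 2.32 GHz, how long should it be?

Z_qwt = √(Z_0·R_L) = √(100 × 426) = √42600
λ = 0.87·c/f = 0.113 m, so l = λ/4 = 0.0281 m

Z_qwt ≈ 206 Ω; length ≈ 2.81 cm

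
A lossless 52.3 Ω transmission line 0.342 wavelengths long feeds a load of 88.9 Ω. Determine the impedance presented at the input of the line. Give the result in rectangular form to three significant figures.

Z_in ≈ 38.2 + j19.4 Ω

βl = 2π × 0.342 = 123°
tan(βl) = tan(123°) = -1.53
Z_in = Z_0·(Z_L + jZ_0·tanβl)/(Z_0 + jZ_L·tanβl)
     = 52.3·(88.9 − j80.2)/(52.3 − j136)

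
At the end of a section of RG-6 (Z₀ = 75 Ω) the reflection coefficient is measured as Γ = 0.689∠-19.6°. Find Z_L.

Z_L ≈ 223 − j196 Ω

Z_L = Z_0·(1 + Γ)/(1 − Γ) = 75·(1.65 − j0.231)/(0.351 + j0.231)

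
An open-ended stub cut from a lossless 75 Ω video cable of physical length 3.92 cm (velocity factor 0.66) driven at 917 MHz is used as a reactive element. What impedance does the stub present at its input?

Z_in ≈ −j34.4 Ω

λ = v/f = 0.66·c / 917 MHz = 0.216 m
βl = 2π·l/λ = 2π × 0.182 = 65.4°
tan(βl) = 2.18
For an open-ended stub, Z_in = −jZ_0·cot(βl) = −jZ_0/tan(βl)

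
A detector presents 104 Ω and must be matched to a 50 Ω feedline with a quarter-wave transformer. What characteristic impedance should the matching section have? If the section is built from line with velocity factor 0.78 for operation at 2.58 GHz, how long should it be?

Z_qwt ≈ 72.1 Ω; length ≈ 2.27 cm

Z_qwt = √(Z_0·R_L) = √(50 × 104) = √5200
λ = 0.78·c/f = 0.0907 m, so l = λ/4 = 0.0227 m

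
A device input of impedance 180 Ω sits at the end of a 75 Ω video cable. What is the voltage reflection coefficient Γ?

Γ = 0.412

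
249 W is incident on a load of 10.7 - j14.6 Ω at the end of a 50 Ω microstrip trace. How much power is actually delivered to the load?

|Γ| = |(-39.3 − j14.6)/(60.7 − j14.6)| = 0.672
|Γ|² = 0.451
P_refl = |Γ|²·P_inc = 112 W, P_del = (1 − |Γ|²)·P_inc = 137 W

P_delivered ≈ 137 W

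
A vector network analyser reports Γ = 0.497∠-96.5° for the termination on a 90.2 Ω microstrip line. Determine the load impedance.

Z_L = Z_0·(1 + Γ)/(1 − Γ) = 90.2·(0.944 − j0.494)/(1.06 + j0.494)

Z_L ≈ 50 − j65.5 Ω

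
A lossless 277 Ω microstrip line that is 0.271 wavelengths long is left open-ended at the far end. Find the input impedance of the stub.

Z_in ≈ +j36.8 Ω

βl = 2π × 0.271 = 97.6°
tan(βl) = -7.53
For an open-ended stub, Z_in = −jZ_0·cot(βl) = −jZ_0/tan(βl)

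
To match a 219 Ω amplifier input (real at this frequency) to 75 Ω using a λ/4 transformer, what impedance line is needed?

Z_qwt = √(Z_0·R_L) = √(75 × 219) = √16420

Z_qwt ≈ 128 Ω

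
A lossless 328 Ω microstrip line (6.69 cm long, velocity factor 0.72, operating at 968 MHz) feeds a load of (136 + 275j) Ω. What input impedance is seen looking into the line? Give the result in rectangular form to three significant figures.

λ = v/f = 0.72·c / 968 MHz = 0.223 m
βl = 2π·l/λ = 2π × 0.3 = 108°
tan(βl) = tan(108°) = -3.09
Z_in = Z_0·(Z_L + jZ_0·tanβl)/(Z_0 + jZ_L·tanβl)
     = 328·(136 − j739)/(1180 − j420)

Z_in ≈ 98.7 − j170 Ω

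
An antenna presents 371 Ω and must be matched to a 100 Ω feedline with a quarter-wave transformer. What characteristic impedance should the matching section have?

Z_qwt = √(Z_0·R_L) = √(100 × 371) = √37100

Z_qwt ≈ 193 Ω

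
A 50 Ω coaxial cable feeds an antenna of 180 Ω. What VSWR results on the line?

VSWR ≈ 3.6

Γ = (180 − 50)/(180 + 50) = 0.565
VSWR = (1 + 0.565)/(1 − 0.565)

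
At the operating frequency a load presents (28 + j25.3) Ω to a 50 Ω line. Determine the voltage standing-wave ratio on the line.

VSWR ≈ 2.38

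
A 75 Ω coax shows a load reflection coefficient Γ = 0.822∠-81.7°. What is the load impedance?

Z_L = Z_0·(1 + Γ)/(1 − Γ) = 75·(1.12 − j0.813)/(0.881 + j0.813)

Z_L ≈ 16.9 − j84.8 Ω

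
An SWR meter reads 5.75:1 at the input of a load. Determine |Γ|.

|Γ| ≈ 0.704

|Γ| = (S − 1)/(S + 1) = (5.75 − 1)/(5.75 + 1) = 4.75/6.75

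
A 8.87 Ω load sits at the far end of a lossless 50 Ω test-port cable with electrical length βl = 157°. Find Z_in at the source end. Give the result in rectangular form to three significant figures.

tan(βl) = tan(157°) = -0.424
Z_in = Z_0·(Z_L + jZ_0·tanβl)/(Z_0 + jZ_L·tanβl)
     = 50·(8.87 − j21.2)/(50 − j3.77)

Z_in ≈ 10.4 − j20.4 Ω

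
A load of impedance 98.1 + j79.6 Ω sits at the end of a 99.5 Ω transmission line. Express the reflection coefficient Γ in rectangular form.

Γ = (Z_L − Z_0)/(Z_L + Z_0) = (-1.4 + j79.6)/(197.6 + j79.6)

Γ ≈ 0.134 + j0.349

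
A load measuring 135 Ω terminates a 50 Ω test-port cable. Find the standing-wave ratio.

VSWR ≈ 2.7

Γ = (135 − 50)/(135 + 50) = 0.459
VSWR = (1 + 0.459)/(1 − 0.459)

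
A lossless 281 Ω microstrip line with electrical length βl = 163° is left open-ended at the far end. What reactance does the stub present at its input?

X_in ≈ 919 Ω (inductive)

tan(βl) = -0.306
For an open-ended stub, Z_in = −jZ_0·cot(βl) = −jZ_0/tan(βl)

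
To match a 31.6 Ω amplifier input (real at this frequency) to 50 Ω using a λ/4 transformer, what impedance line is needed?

Z_qwt ≈ 39.7 Ω

Z_qwt = √(Z_0·R_L) = √(50 × 31.6) = √1580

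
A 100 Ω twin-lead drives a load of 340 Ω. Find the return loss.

Γ = (340 − 100)/(340 + 100) = 0.545
RL = −20·log₁₀|Γ| = −20·log₁₀(0.545)

RL ≈ 5.26 dB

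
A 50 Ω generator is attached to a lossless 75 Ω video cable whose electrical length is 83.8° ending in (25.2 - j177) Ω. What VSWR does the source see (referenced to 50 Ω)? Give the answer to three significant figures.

VSWR ≈ 14.5

tan(βl) = 9.21
Z_in = Z_0·(Z_L + jZ_0·tanβl)/(Z_0 + jZ_L·tanβl) = 4.11 + j22 Ω
Γ_s = (Z_in − Z_s)/(Z_in + Z_s) = (-45.9 + j22)/(54.1 + j22), |Γ_s| = 0.871
VSWR = (1 + |Γ_s|)/(1 − |Γ_s|)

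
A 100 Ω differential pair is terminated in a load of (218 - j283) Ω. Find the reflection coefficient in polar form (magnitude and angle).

Γ = (Z_L − Z_0)/(Z_L + Z_0) = (118 − j283)/(318 − j283)
|Γ| = 307/426 = 0.72

Γ ≈ 0.72 ∠ -25.7°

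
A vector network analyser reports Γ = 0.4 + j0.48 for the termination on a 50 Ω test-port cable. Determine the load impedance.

Z_L = Z_0·(1 + Γ)/(1 − Γ) = 50·(1.4 + j0.48)/(0.6 − j0.48)

Z_L ≈ 51.6 + j81.3 Ω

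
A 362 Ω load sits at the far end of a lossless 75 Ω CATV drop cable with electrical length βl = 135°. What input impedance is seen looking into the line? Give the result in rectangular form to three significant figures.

tan(βl) = tan(135°) = -1
Z_in = Z_0·(Z_L + jZ_0·tanβl)/(Z_0 + jZ_L·tanβl)
     = 75·(362 − j75)/(75 − j362)

Z_in ≈ 29.8 + j68.8 Ω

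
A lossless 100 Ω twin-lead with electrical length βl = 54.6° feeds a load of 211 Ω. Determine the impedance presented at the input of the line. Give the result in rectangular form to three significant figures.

tan(βl) = tan(54.6°) = 1.41
Z_in = Z_0·(Z_L + jZ_0·tanβl)/(Z_0 + jZ_L·tanβl)
     = 100·(211 + j141)/(100 + j297)

Z_in ≈ 64.1 − j49.5 Ω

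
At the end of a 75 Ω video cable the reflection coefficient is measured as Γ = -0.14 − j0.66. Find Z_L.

Z_L = Z_0·(1 + Γ)/(1 − Γ) = 75·(0.86 − j0.66)/(1.14 + j0.66)

Z_L ≈ 23.5 − j57.1 Ω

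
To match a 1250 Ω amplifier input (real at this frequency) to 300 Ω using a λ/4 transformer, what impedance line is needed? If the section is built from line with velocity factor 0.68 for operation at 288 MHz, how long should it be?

Z_qwt ≈ 612 Ω; length ≈ 17.7 cm

Z_qwt = √(Z_0·R_L) = √(300 × 1250) = √375000
λ = 0.68·c/f = 0.708 m, so l = λ/4 = 0.177 m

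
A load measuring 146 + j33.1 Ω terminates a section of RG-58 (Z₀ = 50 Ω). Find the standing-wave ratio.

VSWR ≈ 3.09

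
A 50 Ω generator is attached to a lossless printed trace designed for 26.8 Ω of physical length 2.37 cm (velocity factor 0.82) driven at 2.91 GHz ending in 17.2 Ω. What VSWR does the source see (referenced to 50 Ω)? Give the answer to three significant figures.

λ = v/f = 0.82·c / 2.91 GHz = 0.0845 m
βl = 2π·l/λ = 2π × 0.28 = 101°
tan(βl) = -5.18
Z_in = Z_0·(Z_L + jZ_0·tanβl)/(Z_0 + jZ_L·tanβl) = 39.7 − j6.77 Ω
Γ_s = (Z_in − Z_s)/(Z_in + Z_s) = (-10.3 − j6.77)/(89.7 − j6.77), |Γ_s| = 0.137
VSWR = (1 + |Γ_s|)/(1 − |Γ_s|)

VSWR ≈ 1.32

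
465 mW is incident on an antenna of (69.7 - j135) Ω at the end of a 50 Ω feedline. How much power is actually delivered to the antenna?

|Γ| = |(19.7 − j135)/(119.7 − j135)| = 0.756
|Γ|² = 0.572
P_refl = |Γ|²·P_inc = 266 mW, P_del = (1 − |Γ|²)·P_inc = 199 mW

P_delivered ≈ 199 mW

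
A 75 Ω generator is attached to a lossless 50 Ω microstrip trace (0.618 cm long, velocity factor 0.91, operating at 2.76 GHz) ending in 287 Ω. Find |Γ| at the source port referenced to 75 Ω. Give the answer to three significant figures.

|Γ| ≈ 0.639

λ = v/f = 0.91·c / 2.76 GHz = 0.0989 m
βl = 2π·l/λ = 2π × 0.0625 = 22.5°
tan(βl) = 0.414
Z_in = Z_0·(Z_L + jZ_0·tanβl)/(Z_0 + jZ_L·tanβl) = 50.6 − j99.5 Ω
Γ_s = (Z_in − Z_s)/(Z_in + Z_s) = (-24.4 − j99.5)/(126 − j99.5), |Γ_s| = 0.639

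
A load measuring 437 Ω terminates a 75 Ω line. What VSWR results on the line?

VSWR ≈ 5.83

Γ = (437 − 75)/(437 + 75) = 0.707
VSWR = (1 + 0.707)/(1 − 0.707)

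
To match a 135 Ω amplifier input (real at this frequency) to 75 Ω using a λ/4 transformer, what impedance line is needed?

Z_qwt ≈ 101 Ω

Z_qwt = √(Z_0·R_L) = √(75 × 135) = √10120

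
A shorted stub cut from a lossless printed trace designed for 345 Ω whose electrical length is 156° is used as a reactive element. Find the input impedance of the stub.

Z_in ≈ −j154 Ω

tan(βl) = -0.445
For a shorted stub, Z_in = jZ_0·tan(βl)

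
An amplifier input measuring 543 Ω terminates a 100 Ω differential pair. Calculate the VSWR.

VSWR ≈ 5.43

Γ = (543 − 100)/(543 + 100) = 0.689
VSWR = (1 + 0.689)/(1 − 0.689)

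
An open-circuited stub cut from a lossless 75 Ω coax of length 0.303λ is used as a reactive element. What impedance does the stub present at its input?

Z_in ≈ +j25.9 Ω

βl = 2π × 0.303 = 109°
tan(βl) = -2.89
For an open-circuited stub, Z_in = −jZ_0·cot(βl) = −jZ_0/tan(βl)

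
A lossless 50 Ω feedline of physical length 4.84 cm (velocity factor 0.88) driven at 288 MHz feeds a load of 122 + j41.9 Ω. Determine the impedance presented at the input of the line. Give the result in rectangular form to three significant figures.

Z_in ≈ 113 − j49.9 Ω

λ = v/f = 0.88·c / 288 MHz = 0.917 m
βl = 2π·l/λ = 2π × 0.0528 = 19°
tan(βl) = tan(19°) = 0.344
Z_in = Z_0·(Z_L + jZ_0·tanβl)/(Z_0 + jZ_L·tanβl)
     = 50·(122 + j59.1)/(35.6 + j42)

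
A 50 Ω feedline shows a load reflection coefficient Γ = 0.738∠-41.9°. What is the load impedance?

Z_L = Z_0·(1 + Γ)/(1 − Γ) = 50·(1.55 − j0.493)/(0.451 + j0.493)

Z_L ≈ 51 − j110 Ω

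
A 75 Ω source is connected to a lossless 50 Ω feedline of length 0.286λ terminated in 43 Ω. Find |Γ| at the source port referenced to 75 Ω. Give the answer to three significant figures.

βl = 2π × 0.286 = 103°
tan(βl) = -4.35
Z_in = Z_0·(Z_L + jZ_0·tanβl)/(Z_0 + jZ_L·tanβl) = 57.1 − j3.78 Ω
Γ_s = (Z_in − Z_s)/(Z_in + Z_s) = (-17.9 − j3.78)/(132 − j3.78), |Γ_s| = 0.138

|Γ| ≈ 0.138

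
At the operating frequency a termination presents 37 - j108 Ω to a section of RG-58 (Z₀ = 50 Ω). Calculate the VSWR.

VSWR ≈ 8.28

Γ = (Z_L − Z_0)/(Z_L + Z_0) = (-13 − j108)/(87 − j108)
|Γ| = 109/139 = 0.784
VSWR = (1 + |Γ|)/(1 − |Γ|) = 1.78/0.216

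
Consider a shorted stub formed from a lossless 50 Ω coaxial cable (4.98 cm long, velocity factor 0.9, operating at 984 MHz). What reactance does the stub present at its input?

λ = v/f = 0.9·c / 984 MHz = 0.274 m
βl = 2π·l/λ = 2π × 0.181 = 65.3°
tan(βl) = 2.18
For a shorted stub, Z_in = jZ_0·tan(βl)

X_in ≈ 109 Ω (inductive)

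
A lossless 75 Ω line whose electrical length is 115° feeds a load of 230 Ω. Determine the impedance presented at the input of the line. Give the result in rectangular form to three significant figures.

tan(βl) = tan(115°) = -2.14
Z_in = Z_0·(Z_L + jZ_0·tanβl)/(Z_0 + jZ_L·tanβl)
     = 75·(230 − j161)/(75 − j493)

Z_in ≈ 29.1 + j30.5 Ω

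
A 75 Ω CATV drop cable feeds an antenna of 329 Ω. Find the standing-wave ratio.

Γ = (329 − 75)/(329 + 75) = 0.629
VSWR = (1 + 0.629)/(1 − 0.629)

VSWR ≈ 4.39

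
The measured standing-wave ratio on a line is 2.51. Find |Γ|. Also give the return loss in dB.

|Γ| = (S − 1)/(S + 1) = (2.51 − 1)/(2.51 + 1) = 1.51/3.51
RL = −20·log₁₀|Γ| = −20·log₁₀(0.43)

|Γ| ≈ 0.43; return loss ≈ 7.33 dB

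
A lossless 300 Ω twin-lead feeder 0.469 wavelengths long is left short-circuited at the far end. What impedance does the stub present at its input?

βl = 2π × 0.469 = 169°
tan(βl) = -0.197
For a short-circuited stub, Z_in = jZ_0·tan(βl)

Z_in ≈ −j59.2 Ω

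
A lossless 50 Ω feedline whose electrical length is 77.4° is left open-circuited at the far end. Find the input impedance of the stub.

Z_in ≈ −j11.2 Ω

tan(βl) = 4.47
For an open-circuited stub, Z_in = −jZ_0·cot(βl) = −jZ_0/tan(βl)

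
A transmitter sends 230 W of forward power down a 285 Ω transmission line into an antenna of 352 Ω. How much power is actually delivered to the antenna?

P_delivered ≈ 227 W

Γ = (352 − 285)/(352 + 285) = 0.105
|Γ|² = 0.0111
P_refl = |Γ|²·P_inc = 2.54 W, P_del = (1 − |Γ|²)·P_inc = 227 W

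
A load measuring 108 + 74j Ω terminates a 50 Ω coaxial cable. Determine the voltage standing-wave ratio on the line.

Γ = (Z_L − Z_0)/(Z_L + Z_0) = (58 + j74)/(158 + j74)
|Γ| = 94/174 = 0.539
VSWR = (1 + |Γ|)/(1 − |Γ|) = 1.54/0.461

VSWR ≈ 3.34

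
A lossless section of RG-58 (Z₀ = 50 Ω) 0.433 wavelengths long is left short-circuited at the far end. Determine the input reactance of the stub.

βl = 2π × 0.433 = 156°
tan(βl) = -0.448
For a short-circuited stub, Z_in = jZ_0·tan(βl)

X_in ≈ -22.4 Ω (capacitive)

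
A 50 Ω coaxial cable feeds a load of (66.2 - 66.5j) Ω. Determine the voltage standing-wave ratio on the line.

Γ = (Z_L − Z_0)/(Z_L + Z_0) = (16.2 − j66.5)/(116.2 − j66.5)
|Γ| = 68.4/134 = 0.511
VSWR = (1 + |Γ|)/(1 − |Γ|) = 1.51/0.489

VSWR ≈ 3.09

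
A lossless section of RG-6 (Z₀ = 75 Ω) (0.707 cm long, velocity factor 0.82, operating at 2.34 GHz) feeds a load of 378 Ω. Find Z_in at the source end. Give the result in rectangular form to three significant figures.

λ = v/f = 0.82·c / 2.34 GHz = 0.105 m
βl = 2π·l/λ = 2π × 0.0673 = 24.2°
tan(βl) = tan(24.2°) = 0.45
Z_in = Z_0·(Z_L + jZ_0·tanβl)/(Z_0 + jZ_L·tanβl)
     = 75·(378 + j33.7)/(75 + j170)

Z_in ≈ 74.1 − j134 Ω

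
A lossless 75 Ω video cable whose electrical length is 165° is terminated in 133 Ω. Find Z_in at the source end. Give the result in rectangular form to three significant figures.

Z_in ≈ 116 + j35.2 Ω

tan(βl) = tan(165°) = -0.268
Z_in = Z_0·(Z_L + jZ_0·tanβl)/(Z_0 + jZ_L·tanβl)
     = 75·(133 − j20.1)/(75 − j35.6)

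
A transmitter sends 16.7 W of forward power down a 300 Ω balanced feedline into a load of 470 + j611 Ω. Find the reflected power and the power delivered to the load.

|Γ| = |(170 + j611)/(770 + j611)| = 0.645
|Γ|² = 0.416
P_refl = |Γ|²·P_inc = 6.95 W, P_del = (1 − |Γ|²)·P_inc = 9.75 W

P_reflected ≈ 6.95 W; P_delivered ≈ 9.75 W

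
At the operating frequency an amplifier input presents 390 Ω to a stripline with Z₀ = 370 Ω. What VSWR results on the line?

Γ = (390 − 370)/(390 + 370) = 0.0263
VSWR = (1 + 0.0263)/(1 − 0.0263)

VSWR ≈ 1.05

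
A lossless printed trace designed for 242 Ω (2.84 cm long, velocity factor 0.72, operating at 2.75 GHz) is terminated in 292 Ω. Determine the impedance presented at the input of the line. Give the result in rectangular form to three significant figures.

λ = v/f = 0.72·c / 2.75 GHz = 0.0785 m
βl = 2π·l/λ = 2π × 0.362 = 130°
tan(βl) = tan(130°) = -1.18
Z_in = Z_0·(Z_L + jZ_0·tanβl)/(Z_0 + jZ_L·tanβl)
     = 242·(292 − j287)/(242 − j346)

Z_in ≈ 231 + j42.9 Ω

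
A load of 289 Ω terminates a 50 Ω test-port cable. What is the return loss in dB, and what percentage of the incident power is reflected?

Γ = (289 − 50)/(289 + 50) = 0.705
RL = −20·log₁₀(0.705) = 3.04 dB
P_refl/P_inc = |Γ|² = 0.497

RL ≈ 3.04 dB; 49.7% of incident power reflected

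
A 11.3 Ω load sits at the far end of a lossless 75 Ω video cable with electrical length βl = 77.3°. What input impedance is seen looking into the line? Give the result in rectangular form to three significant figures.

Z_in ≈ 162 + j225 Ω

tan(βl) = tan(77.3°) = 4.44
Z_in = Z_0·(Z_L + jZ_0·tanβl)/(Z_0 + jZ_L·tanβl)
     = 75·(11.3 + j333)/(75 + j50.1)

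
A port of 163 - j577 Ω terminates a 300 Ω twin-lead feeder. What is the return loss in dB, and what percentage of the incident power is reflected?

RL ≈ 1.92 dB; 64.3% of incident power reflected

Γ = (-137 − j577)/(463 − j577), |Γ| = 0.802
RL = −20·log₁₀(0.802) = 1.92 dB
P_refl/P_inc = |Γ|² = 0.643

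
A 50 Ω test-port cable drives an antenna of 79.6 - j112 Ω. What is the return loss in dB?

RL ≈ 3.4 dB

Γ = (29.6 − j112)/(129.6 − j112), |Γ| = 0.676
RL = −20·log₁₀|Γ| = −20·log₁₀(0.676)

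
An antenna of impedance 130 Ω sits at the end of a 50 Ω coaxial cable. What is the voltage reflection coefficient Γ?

Γ = (Z_L − Z_0)/(Z_L + Z_0) = (130 − 50)/(130 + 50) = 80/180

Γ = 0.444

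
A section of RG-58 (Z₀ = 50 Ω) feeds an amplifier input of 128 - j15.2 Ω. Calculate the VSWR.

Γ = (Z_L − Z_0)/(Z_L + Z_0) = (78 − j15.2)/(178 − j15.2)
|Γ| = 79.5/179 = 0.445
VSWR = (1 + |Γ|)/(1 − |Γ|) = 1.44/0.555

VSWR ≈ 2.6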